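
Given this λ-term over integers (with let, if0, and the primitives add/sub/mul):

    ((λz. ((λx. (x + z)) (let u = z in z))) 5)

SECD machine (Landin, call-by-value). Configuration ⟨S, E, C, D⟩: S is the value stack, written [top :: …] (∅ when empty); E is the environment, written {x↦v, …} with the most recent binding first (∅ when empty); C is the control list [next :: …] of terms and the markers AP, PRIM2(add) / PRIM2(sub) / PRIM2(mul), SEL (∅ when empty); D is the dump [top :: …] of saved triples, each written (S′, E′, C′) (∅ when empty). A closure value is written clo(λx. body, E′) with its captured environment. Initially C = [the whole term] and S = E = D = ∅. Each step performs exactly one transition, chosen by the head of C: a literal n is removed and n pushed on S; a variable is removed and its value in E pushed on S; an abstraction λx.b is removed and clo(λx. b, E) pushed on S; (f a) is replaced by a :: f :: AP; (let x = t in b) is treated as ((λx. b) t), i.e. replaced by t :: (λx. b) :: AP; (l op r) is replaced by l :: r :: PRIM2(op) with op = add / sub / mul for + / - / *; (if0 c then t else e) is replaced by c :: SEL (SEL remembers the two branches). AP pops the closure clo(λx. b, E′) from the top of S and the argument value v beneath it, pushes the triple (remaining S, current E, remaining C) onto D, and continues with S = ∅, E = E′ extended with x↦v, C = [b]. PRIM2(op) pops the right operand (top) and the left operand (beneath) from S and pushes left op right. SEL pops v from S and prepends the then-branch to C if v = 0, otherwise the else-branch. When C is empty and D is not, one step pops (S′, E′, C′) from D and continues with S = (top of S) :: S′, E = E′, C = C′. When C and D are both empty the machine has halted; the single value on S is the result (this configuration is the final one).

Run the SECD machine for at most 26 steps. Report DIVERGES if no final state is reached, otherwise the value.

Answer: 10

Machine steps:
[0] <S=∅, E=∅, C=[((λz. ((λx. (x + z)) (let u = z in z))) 5)], D=∅>
[1] <S=∅, E=∅, C=[5 :: (λz. ((λx. (x + z)) (let u = z in z))) :: AP], D=∅>
[2] <S=[5], E=∅, C=[(λz. ((λx. (x + z)) (let u = z in z))) :: AP], D=∅>
[3] <S=[clo(λz. ((λx. (x + z)) (let u = z in z)), ∅) :: 5], E=∅, C=[AP], D=∅>
[4] <S=∅, E={z↦5}, C=[((λx. (x + z)) (let u = z in z))], D=[(∅, ∅, ∅)]>
[5] <S=∅, E={z↦5}, C=[(let u = z in z) :: (λx. (x + z)) :: AP], D=[(∅, ∅, ∅)]>
[6] <S=∅, E={z↦5}, C=[z :: (λu. z) :: AP :: (λx. (x + z)) :: AP], D=[(∅, ∅, ∅)]>
[7] <S=[5], E={z↦5}, C=[(λu. z) :: AP :: (λx. (x + z)) :: AP], D=[(∅, ∅, ∅)]>
[8] <S=[clo(λu. z, {z↦5}) :: 5], E={z↦5}, C=[AP :: (λx. (x + z)) :: AP], D=[(∅, ∅, ∅)]>
[9] <S=∅, E={u↦5, z↦5}, C=[z], D=[(∅, {z↦5}, [(λx. (x + z)) :: AP]) :: (∅, ∅, ∅)]>
[10] <S=[5], E={u↦5, z↦5}, C=∅, D=[(∅, {z↦5}, [(λx. (x + z)) :: AP]) :: (∅, ∅, ∅)]>
[11] <S=[5], E={z↦5}, C=[(λx. (x + z)) :: AP], D=[(∅, ∅, ∅)]>
[12] <S=[clo(λx. (x + z), {z↦5}) :: 5], E={z↦5}, C=[AP], D=[(∅, ∅, ∅)]>
[13] <S=∅, E={x↦5, z↦5}, C=[(x + z)], D=[(∅, {z↦5}, ∅) :: (∅, ∅, ∅)]>
[14] <S=∅, E={x↦5, z↦5}, C=[x :: z :: PRIM2(add)], D=[(∅, {z↦5}, ∅) :: (∅, ∅, ∅)]>
[15] <S=[5], E={x↦5, z↦5}, C=[z :: PRIM2(add)], D=[(∅, {z↦5}, ∅) :: (∅, ∅, ∅)]>
[16] <S=[5 :: 5], E={x↦5, z↦5}, C=[PRIM2(add)], D=[(∅, {z↦5}, ∅) :: (∅, ∅, ∅)]>
[17] <S=[10], E={x↦5, z↦5}, C=∅, D=[(∅, {z↦5}, ∅) :: (∅, ∅, ∅)]>
[18] <S=[10], E={z↦5}, C=∅, D=[(∅, ∅, ∅)]>
[19] <S=[10], E=∅, C=∅, D=∅>
→ final value 10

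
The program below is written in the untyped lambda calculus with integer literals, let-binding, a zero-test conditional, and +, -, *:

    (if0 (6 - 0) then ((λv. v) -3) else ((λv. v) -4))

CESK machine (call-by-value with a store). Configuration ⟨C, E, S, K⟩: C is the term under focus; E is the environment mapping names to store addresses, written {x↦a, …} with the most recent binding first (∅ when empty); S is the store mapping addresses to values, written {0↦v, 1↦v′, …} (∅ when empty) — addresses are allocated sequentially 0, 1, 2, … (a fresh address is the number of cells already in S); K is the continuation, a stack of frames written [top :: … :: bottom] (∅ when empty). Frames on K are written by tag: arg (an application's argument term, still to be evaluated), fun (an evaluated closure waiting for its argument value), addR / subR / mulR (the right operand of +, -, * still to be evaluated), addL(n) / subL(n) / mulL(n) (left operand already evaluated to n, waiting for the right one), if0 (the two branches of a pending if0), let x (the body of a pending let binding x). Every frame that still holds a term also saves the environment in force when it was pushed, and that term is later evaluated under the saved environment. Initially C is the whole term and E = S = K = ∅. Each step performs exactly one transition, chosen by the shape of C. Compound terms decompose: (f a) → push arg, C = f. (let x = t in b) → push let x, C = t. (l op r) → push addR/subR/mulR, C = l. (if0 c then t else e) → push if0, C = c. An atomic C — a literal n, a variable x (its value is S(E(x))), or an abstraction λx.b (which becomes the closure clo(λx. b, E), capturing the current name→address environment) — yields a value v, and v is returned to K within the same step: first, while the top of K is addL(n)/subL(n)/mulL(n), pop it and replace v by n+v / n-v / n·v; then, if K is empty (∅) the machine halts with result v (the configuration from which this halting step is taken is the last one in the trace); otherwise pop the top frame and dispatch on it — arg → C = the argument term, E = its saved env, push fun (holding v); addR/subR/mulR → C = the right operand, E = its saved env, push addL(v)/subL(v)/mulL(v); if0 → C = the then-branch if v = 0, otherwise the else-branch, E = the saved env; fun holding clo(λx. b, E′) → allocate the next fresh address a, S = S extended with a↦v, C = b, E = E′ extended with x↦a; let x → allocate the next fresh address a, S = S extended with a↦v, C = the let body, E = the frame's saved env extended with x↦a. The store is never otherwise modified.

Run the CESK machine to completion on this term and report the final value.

0. [C=(if0 (6 - 0) then ((λv. v) -3) else ((λv. v) -4)) | E=∅ | S=∅ | K=∅]
1. [C=(6 - 0) | E=∅ | S=∅ | K=[if0]]
2. [C=6 | E=∅ | S=∅ | K=[subR :: if0]]
3. [C=0 | E=∅ | S=∅ | K=[subL(6) :: if0]]
4. [C=((λv. v) -4) | E=∅ | S=∅ | K=∅]
5. [C=(λv. v) | E=∅ | S=∅ | K=[arg]]
6. [C=-4 | E=∅ | S=∅ | K=[fun]]
7. [C=v | E={v↦0} | S={0↦-4} | K=∅]
→ final value -4

Answer: -4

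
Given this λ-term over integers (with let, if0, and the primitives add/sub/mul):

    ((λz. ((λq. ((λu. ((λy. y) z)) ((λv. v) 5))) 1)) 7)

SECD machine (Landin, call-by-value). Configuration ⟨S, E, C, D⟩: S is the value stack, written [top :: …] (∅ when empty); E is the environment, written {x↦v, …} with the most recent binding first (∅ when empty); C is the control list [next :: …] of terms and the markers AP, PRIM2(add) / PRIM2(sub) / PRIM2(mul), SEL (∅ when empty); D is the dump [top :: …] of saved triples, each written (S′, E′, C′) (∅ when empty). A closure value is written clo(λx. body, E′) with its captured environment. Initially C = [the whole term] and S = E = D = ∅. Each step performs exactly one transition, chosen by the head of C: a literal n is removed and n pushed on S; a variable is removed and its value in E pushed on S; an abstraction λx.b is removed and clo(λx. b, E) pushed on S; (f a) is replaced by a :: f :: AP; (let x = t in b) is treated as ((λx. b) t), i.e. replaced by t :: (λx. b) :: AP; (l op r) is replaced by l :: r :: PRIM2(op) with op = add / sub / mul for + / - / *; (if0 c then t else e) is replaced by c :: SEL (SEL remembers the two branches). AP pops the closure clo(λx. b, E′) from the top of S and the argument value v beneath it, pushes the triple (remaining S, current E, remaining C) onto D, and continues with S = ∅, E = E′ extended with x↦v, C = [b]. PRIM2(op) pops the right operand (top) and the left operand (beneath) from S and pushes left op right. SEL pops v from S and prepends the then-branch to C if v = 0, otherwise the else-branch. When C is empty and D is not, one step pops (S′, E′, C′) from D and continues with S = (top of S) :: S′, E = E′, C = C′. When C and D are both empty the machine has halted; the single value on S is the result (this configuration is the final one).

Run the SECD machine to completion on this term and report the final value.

Answer: 7

Derivation:
t=0: <S=∅, E=∅, C=[((λz. ((λq. ((λu. ((λy. y) z)) ((λv. v) 5))) 1)) 7)], D=∅>
t=1: <S=∅, E=∅, C=[7 :: (λz. ((λq. ((λu. ((λy. y) z)) ((λv. v) 5))) 1)) :: AP], D=∅>
t=2: <S=[7], E=∅, C=[(λz. ((λq. ((λu. ((λy. y) z)) ((λv. v) 5))) 1)) :: AP], D=∅>
t=3: <S=[clo(λz. ((λq. ((λu. ((λy. y) z)) ((λv. v) 5))) 1), ∅) :: 7], E=∅, C=[AP], D=∅>
t=4: <S=∅, E={z↦7}, C=[((λq. ((λu. ((λy. y) z)) ((λv. v) 5))) 1)], D=[(∅, ∅, ∅)]>
t=5: <S=∅, E={z↦7}, C=[1 :: (λq. ((λu. ((λy. y) z)) ((λv. v) 5))) :: AP], D=[(∅, ∅, ∅)]>
t=6: <S=[1], E={z↦7}, C=[(λq. ((λu. ((λy. y) z)) ((λv. v) 5))) :: AP], D=[(∅, ∅, ∅)]>
t=7: <S=[clo(λq. ((λu. ((λy. y) z)) ((λv. v) 5)), {z↦7}) :: 1], E={z↦7}, C=[AP], D=[(∅, ∅, ∅)]>
t=8: <S=∅, E={q↦1, z↦7}, C=[((λu. ((λy. y) z)) ((λv. v) 5))], D=[(∅, {z↦7}, ∅) :: (∅, ∅, ∅)]>
t=9: <S=∅, E={q↦1, z↦7}, C=[((λv. v) 5) :: (λu. ((λy. y) z)) :: AP], D=[(∅, {z↦7}, ∅) :: (∅, ∅, ∅)]>
t=10: <S=∅, E={q↦1, z↦7}, C=[5 :: (λv. v) :: AP :: (λu. ((λy. y) z)) :: AP], D=[(∅, {z↦7}, ∅) :: (∅, ∅, ∅)]>
t=11: <S=[5], E={q↦1, z↦7}, C=[(λv. v) :: AP :: (λu. ((λy. y) z)) :: AP], D=[(∅, {z↦7}, ∅) :: (∅, ∅, ∅)]>
t=12: <S=[clo(λv. v, {q↦1, z↦7}) :: 5], E={q↦1, z↦7}, C=[AP :: (λu. ((λy. y) z)) :: AP], D=[(∅, {z↦7}, ∅) :: (∅, ∅, ∅)]>
t=13: <S=∅, E={v↦5, q↦1, z↦7}, C=[v], D=[(∅, {q↦1, z↦7}, [(λu. ((λy. y) z)) :: AP]) :: (∅, {z↦7}, ∅) :: (∅, ∅, ∅)]>
t=14: <S=[5], E={v↦5, q↦1, z↦7}, C=∅, D=[(∅, {q↦1, z↦7}, [(λu. ((λy. y) z)) :: AP]) :: (∅, {z↦7}, ∅) :: (∅, ∅, ∅)]>
t=15: <S=[5], E={q↦1, z↦7}, C=[(λu. ((λy. y) z)) :: AP], D=[(∅, {z↦7}, ∅) :: (∅, ∅, ∅)]>
t=16: <S=[clo(λu. ((λy. y) z), {q↦1, z↦7}) :: 5], E={q↦1, z↦7}, C=[AP], D=[(∅, {z↦7}, ∅) :: (∅, ∅, ∅)]>
t=17: <S=∅, E={u↦5, q↦1, z↦7}, C=[((λy. y) z)], D=[(∅, {q↦1, z↦7}, ∅) :: (∅, {z↦7}, ∅) :: (∅, ∅, ∅)]>
t=18: <S=∅, E={u↦5, q↦1, z↦7}, C=[z :: (λy. y) :: AP], D=[(∅, {q↦1, z↦7}, ∅) :: (∅, {z↦7}, ∅) :: (∅, ∅, ∅)]>
t=19: <S=[7], E={u↦5, q↦1, z↦7}, C=[(λy. y) :: AP], D=[(∅, {q↦1, z↦7}, ∅) :: (∅, {z↦7}, ∅) :: (∅, ∅, ∅)]>
t=20: <S=[clo(λy. y, {u↦5, q↦1, z↦7}) :: 7], E={u↦5, q↦1, z↦7}, C=[AP], D=[(∅, {q↦1, z↦7}, ∅) :: (∅, {z↦7}, ∅) :: (∅, ∅, ∅)]>
t=21: <S=∅, E={y↦7, u↦5, q↦1, z↦7}, C=[y], D=[(∅, {u↦5, q↦1, z↦7}, ∅) :: (∅, {q↦1, z↦7}, ∅) :: (∅, {z↦7}, ∅) :: (∅, ∅, ∅)]>
t=22: <S=[7], E={y↦7, u↦5, q↦1, z↦7}, C=∅, D=[(∅, {u↦5, q↦1, z↦7}, ∅) :: (∅, {q↦1, z↦7}, ∅) :: (∅, {z↦7}, ∅) :: (∅, ∅, ∅)]>
t=23: <S=[7], E={u↦5, q↦1, z↦7}, C=∅, D=[(∅, {q↦1, z↦7}, ∅) :: (∅, {z↦7}, ∅) :: (∅, ∅, ∅)]>
t=24: <S=[7], E={q↦1, z↦7}, C=∅, D=[(∅, {z↦7}, ∅) :: (∅, ∅, ∅)]>
t=25: <S=[7], E={z↦7}, C=∅, D=[(∅, ∅, ∅)]>
t=26: <S=[7], E=∅, C=∅, D=∅>
→ final value 7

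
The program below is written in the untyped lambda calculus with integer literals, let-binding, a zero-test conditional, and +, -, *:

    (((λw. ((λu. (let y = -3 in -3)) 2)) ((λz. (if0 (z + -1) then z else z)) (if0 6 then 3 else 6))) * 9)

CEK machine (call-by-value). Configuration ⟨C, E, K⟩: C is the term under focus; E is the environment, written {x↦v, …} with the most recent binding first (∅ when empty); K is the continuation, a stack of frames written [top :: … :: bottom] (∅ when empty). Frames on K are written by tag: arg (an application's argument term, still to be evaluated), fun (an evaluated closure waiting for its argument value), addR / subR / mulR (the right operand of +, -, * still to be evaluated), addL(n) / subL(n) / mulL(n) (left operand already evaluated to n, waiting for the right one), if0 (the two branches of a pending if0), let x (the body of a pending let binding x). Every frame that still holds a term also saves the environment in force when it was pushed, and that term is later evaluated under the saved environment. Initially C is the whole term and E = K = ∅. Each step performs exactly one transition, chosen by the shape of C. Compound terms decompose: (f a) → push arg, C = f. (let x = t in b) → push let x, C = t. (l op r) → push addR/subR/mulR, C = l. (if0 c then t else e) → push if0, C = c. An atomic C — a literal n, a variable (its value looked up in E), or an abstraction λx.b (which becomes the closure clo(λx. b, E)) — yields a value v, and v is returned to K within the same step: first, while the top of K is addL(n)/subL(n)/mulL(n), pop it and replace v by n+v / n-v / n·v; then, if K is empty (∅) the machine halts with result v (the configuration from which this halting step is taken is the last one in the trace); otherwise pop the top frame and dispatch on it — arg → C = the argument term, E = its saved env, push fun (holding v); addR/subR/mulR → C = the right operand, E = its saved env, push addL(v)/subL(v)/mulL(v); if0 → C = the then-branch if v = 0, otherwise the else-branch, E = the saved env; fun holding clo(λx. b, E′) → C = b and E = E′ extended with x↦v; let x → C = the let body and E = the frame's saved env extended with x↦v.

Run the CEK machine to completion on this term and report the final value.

Answer: -27

Derivation:
[0] ⟨C=(((λw. ((λu. (let y = -3 in -3)) 2)) ((λz. (if0 (z + -1) then z else z)) (if0 6 then 3 else 6))) * 9); E=∅; K=∅⟩
[1] ⟨C=((λw. ((λu. (let y = -3 in -3)) 2)) ((λz. (if0 (z + -1) then z else z)) (if0 6 then 3 else 6))); E=∅; K=[mulR]⟩
[2] ⟨C=(λw. ((λu. (let y = -3 in -3)) 2)); E=∅; K=[arg :: mulR]⟩
[3] ⟨C=((λz. (if0 (z + -1) then z else z)) (if0 6 then 3 else 6)); E=∅; K=[fun :: mulR]⟩
[4] ⟨C=(λz. (if0 (z + -1) then z else z)); E=∅; K=[arg :: fun :: mulR]⟩
[5] ⟨C=(if0 6 then 3 else 6); E=∅; K=[fun :: fun :: mulR]⟩
[6] ⟨C=6; E=∅; K=[if0 :: fun :: fun :: mulR]⟩
[7] ⟨C=6; E=∅; K=[fun :: fun :: mulR]⟩
[8] ⟨C=(if0 (z + -1) then z else z); E={z↦6}; K=[fun :: mulR]⟩
[9] ⟨C=(z + -1); E={z↦6}; K=[if0 :: fun :: mulR]⟩
[10] ⟨C=z; E={z↦6}; K=[addR :: if0 :: fun :: mulR]⟩
[11] ⟨C=-1; E={z↦6}; K=[addL(6) :: if0 :: fun :: mulR]⟩
[12] ⟨C=z; E={z↦6}; K=[fun :: mulR]⟩
[13] ⟨C=((λu. (let y = -3 in -3)) 2); E={w↦6}; K=[mulR]⟩
[14] ⟨C=(λu. (let y = -3 in -3)); E={w↦6}; K=[arg :: mulR]⟩
[15] ⟨C=2; E={w↦6}; K=[fun :: mulR]⟩
[16] ⟨C=(let y = -3 in -3); E={u↦2, w↦6}; K=[mulR]⟩
[17] ⟨C=-3; E={u↦2, w↦6}; K=[let y :: mulR]⟩
[18] ⟨C=-3; E={y↦-3, u↦2, w↦6}; K=[mulR]⟩
[19] ⟨C=9; E=∅; K=[mulL(-3)]⟩
→ final value -27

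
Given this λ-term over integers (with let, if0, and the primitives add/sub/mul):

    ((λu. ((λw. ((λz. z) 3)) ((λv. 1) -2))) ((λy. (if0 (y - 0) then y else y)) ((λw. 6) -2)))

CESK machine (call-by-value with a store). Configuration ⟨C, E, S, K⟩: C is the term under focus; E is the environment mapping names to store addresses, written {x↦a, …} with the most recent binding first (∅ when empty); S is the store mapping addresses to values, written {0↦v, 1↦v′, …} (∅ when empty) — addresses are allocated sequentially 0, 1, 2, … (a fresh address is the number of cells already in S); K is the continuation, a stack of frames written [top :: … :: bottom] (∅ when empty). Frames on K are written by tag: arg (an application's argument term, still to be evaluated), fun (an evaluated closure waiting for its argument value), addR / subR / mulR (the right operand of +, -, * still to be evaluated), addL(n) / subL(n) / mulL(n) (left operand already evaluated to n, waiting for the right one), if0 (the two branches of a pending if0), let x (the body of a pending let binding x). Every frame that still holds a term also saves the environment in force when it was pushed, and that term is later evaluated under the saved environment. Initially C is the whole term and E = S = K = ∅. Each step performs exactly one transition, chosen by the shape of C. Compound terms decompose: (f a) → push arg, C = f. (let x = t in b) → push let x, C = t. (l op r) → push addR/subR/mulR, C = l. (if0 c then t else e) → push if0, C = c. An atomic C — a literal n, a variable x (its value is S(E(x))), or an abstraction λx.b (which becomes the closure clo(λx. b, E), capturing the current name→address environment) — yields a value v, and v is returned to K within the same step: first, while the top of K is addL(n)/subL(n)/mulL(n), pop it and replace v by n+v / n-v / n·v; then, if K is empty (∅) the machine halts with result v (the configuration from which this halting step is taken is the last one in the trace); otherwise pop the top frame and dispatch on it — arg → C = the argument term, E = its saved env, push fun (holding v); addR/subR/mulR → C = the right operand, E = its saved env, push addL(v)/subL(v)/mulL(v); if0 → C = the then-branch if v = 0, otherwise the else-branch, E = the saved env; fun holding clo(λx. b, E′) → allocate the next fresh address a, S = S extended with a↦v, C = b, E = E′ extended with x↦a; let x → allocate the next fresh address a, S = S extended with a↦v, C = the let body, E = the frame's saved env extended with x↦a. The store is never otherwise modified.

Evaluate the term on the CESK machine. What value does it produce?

Answer: 3

Machine steps:
[0] [C=((λu. ((λw. ((λz. z) 3)) ((λv. 1) -2))) ((λy. (if0 (y - 0) then y else y)) ((λw. 6) -2))) | E=∅ | S=∅ | K=∅]
[1] [C=(λu. ((λw. ((λz. z) 3)) ((λv. 1) -2))) | E=∅ | S=∅ | K=[arg]]
[2] [C=((λy. (if0 (y - 0) then y else y)) ((λw. 6) -2)) | E=∅ | S=∅ | K=[fun]]
[3] [C=(λy. (if0 (y - 0) then y else y)) | E=∅ | S=∅ | K=[arg :: fun]]
[4] [C=((λw. 6) -2) | E=∅ | S=∅ | K=[fun :: fun]]
[5] [C=(λw. 6) | E=∅ | S=∅ | K=[arg :: fun :: fun]]
[6] [C=-2 | E=∅ | S=∅ | K=[fun :: fun :: fun]]
[7] [C=6 | E={w↦0} | S={0↦-2} | K=[fun :: fun]]
[8] [C=(if0 (y - 0) then y else y) | E={y↦1} | S={0↦-2, 1↦6} | K=[fun]]
[9] [C=(y - 0) | E={y↦1} | S={0↦-2, 1↦6} | K=[if0 :: fun]]
[10] [C=y | E={y↦1} | S={0↦-2, 1↦6} | K=[subR :: if0 :: fun]]
[11] [C=0 | E={y↦1} | S={0↦-2, 1↦6} | K=[subL(6) :: if0 :: fun]]
[12] [C=y | E={y↦1} | S={0↦-2, 1↦6} | K=[fun]]
[13] [C=((λw. ((λz. z) 3)) ((λv. 1) -2)) | E={u↦2} | S={0↦-2, 1↦6, 2↦6} | K=∅]
[14] [C=(λw. ((λz. z) 3)) | E={u↦2} | S={0↦-2, 1↦6, 2↦6} | K=[arg]]
[15] [C=((λv. 1) -2) | E={u↦2} | S={0↦-2, 1↦6, 2↦6} | K=[fun]]
[16] [C=(λv. 1) | E={u↦2} | S={0↦-2, 1↦6, 2↦6} | K=[arg :: fun]]
[17] [C=-2 | E={u↦2} | S={0↦-2, 1↦6, 2↦6} | K=[fun :: fun]]
[18] [C=1 | E={v↦3, u↦2} | S={0↦-2, 1↦6, 2↦6, 3↦-2} | K=[fun]]
[19] [C=((λz. z) 3) | E={w↦4, u↦2} | S={0↦-2, 1↦6, 2↦6, 3↦-2, 4↦1} | K=∅]
[20] [C=(λz. z) | E={w↦4, u↦2} | S={0↦-2, 1↦6, 2↦6, 3↦-2, 4↦1} | K=[arg]]
[21] [C=3 | E={w↦4, u↦2} | S={0↦-2, 1↦6, 2↦6, 3↦-2, 4↦1} | K=[fun]]
[22] [C=z | E={z↦5, w↦4, u↦2} | S={0↦-2, 1↦6, 2↦6, 3↦-2, 4↦1, 5↦3} | K=∅]
→ final value 3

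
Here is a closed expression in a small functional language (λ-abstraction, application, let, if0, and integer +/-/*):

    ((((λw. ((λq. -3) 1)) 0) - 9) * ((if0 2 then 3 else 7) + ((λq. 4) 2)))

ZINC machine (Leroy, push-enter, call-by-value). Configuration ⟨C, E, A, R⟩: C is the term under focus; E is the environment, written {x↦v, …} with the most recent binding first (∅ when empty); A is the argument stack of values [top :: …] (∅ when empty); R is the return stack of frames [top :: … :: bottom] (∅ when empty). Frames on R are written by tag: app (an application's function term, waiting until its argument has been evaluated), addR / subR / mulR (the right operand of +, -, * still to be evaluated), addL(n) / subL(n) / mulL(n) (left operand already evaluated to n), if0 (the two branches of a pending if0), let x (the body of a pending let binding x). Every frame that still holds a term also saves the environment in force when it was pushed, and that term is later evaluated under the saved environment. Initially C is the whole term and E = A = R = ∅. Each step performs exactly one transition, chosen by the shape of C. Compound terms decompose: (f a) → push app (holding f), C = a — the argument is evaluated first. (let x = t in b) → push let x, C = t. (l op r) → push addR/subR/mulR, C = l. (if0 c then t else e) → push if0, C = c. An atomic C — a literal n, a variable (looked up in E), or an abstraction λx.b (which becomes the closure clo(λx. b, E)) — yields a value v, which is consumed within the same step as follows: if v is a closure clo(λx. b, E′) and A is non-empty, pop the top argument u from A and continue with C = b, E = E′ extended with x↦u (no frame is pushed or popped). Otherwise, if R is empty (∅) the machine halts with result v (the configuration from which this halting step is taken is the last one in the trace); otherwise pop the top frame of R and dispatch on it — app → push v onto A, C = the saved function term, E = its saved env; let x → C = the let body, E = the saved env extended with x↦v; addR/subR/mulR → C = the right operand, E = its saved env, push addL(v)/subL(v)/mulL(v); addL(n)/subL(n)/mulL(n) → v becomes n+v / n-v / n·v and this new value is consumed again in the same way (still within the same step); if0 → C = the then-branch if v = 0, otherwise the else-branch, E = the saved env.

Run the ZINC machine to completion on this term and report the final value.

Answer: -132

Derivation:
[0] [C=((((λw. ((λq. -3) 1)) 0) - 9) * ((if0 2 then 3 else 7) + ((λq. 4) 2))) | E=∅ | A=∅ | R=∅]
[1] [C=(((λw. ((λq. -3) 1)) 0) - 9) | E=∅ | A=∅ | R=[mulR]]
[2] [C=((λw. ((λq. -3) 1)) 0) | E=∅ | A=∅ | R=[subR :: mulR]]
[3] [C=0 | E=∅ | A=∅ | R=[app :: subR :: mulR]]
[4] [C=(λw. ((λq. -3) 1)) | E=∅ | A=[0] | R=[subR :: mulR]]
[5] [C=((λq. -3) 1) | E={w↦0} | A=∅ | R=[subR :: mulR]]
[6] [C=1 | E={w↦0} | A=∅ | R=[app :: subR :: mulR]]
[7] [C=(λq. -3) | E={w↦0} | A=[1] | R=[subR :: mulR]]
[8] [C=-3 | E={q↦1, w↦0} | A=∅ | R=[subR :: mulR]]
[9] [C=9 | E=∅ | A=∅ | R=[subL(-3) :: mulR]]
[10] [C=((if0 2 then 3 else 7) + ((λq. 4) 2)) | E=∅ | A=∅ | R=[mulL(-12)]]
[11] [C=(if0 2 then 3 else 7) | E=∅ | A=∅ | R=[addR :: mulL(-12)]]
[12] [C=2 | E=∅ | A=∅ | R=[if0 :: addR :: mulL(-12)]]
[13] [C=7 | E=∅ | A=∅ | R=[addR :: mulL(-12)]]
[14] [C=((λq. 4) 2) | E=∅ | A=∅ | R=[addL(7) :: mulL(-12)]]
[15] [C=2 | E=∅ | A=∅ | R=[app :: addL(7) :: mulL(-12)]]
[16] [C=(λq. 4) | E=∅ | A=[2] | R=[addL(7) :: mulL(-12)]]
[17] [C=4 | E={q↦2} | A=∅ | R=[addL(7) :: mulL(-12)]]
→ final value -132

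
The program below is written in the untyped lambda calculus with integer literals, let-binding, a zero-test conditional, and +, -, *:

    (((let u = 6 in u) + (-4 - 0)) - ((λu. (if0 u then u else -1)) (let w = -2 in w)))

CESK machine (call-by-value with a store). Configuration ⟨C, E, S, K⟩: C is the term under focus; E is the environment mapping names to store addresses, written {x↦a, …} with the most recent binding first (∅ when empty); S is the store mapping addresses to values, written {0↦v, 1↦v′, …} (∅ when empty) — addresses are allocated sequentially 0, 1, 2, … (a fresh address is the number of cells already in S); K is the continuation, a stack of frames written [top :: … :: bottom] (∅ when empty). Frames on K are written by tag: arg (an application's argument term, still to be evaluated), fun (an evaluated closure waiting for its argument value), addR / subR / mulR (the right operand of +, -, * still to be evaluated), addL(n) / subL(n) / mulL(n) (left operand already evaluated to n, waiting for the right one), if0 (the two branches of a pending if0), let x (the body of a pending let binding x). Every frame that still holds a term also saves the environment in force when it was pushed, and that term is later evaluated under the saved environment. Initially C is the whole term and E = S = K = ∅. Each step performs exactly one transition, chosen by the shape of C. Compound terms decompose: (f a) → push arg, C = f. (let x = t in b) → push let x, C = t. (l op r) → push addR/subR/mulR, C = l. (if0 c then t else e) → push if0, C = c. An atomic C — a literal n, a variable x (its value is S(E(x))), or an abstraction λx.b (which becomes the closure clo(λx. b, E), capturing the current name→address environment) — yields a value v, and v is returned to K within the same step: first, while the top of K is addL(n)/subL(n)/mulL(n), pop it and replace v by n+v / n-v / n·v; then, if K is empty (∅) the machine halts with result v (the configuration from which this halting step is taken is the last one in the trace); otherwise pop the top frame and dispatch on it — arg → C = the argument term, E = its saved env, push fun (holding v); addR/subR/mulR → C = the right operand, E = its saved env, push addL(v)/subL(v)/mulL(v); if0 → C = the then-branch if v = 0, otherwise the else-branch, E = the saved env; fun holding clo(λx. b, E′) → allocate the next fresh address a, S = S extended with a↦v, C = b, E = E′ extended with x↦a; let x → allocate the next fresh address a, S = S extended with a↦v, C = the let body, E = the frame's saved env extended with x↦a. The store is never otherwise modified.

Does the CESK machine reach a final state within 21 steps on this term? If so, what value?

[0] <C=(((let u = 6 in u) + (-4 - 0)) - ((λu. (if0 u then u else -1)) (let w = -2 in w))), E=∅, S=∅, K=∅>
[1] <C=((let u = 6 in u) + (-4 - 0)), E=∅, S=∅, K=[subR]>
[2] <C=(let u = 6 in u), E=∅, S=∅, K=[addR :: subR]>
[3] <C=6, E=∅, S=∅, K=[let u :: addR :: subR]>
[4] <C=u, E={u↦0}, S={0↦6}, K=[addR :: subR]>
[5] <C=(-4 - 0), E=∅, S={0↦6}, K=[addL(6) :: subR]>
[6] <C=-4, E=∅, S={0↦6}, K=[subR :: addL(6) :: subR]>
[7] <C=0, E=∅, S={0↦6}, K=[subL(-4) :: addL(6) :: subR]>
[8] <C=((λu. (if0 u then u else -1)) (let w = -2 in w)), E=∅, S={0↦6}, K=[subL(2)]>
[9] <C=(λu. (if0 u then u else -1)), E=∅, S={0↦6}, K=[arg :: subL(2)]>
[10] <C=(let w = -2 in w), E=∅, S={0↦6}, K=[fun :: subL(2)]>
[11] <C=-2, E=∅, S={0↦6}, K=[let w :: fun :: subL(2)]>
[12] <C=w, E={w↦1}, S={0↦6, 1↦-2}, K=[fun :: subL(2)]>
[13] <C=(if0 u then u else -1), E={u↦2}, S={0↦6, 1↦-2, 2↦-2}, K=[subL(2)]>
[14] <C=u, E={u↦2}, S={0↦6, 1↦-2, 2↦-2}, K=[if0 :: subL(2)]>
[15] <C=-1, E={u↦2}, S={0↦6, 1↦-2, 2↦-2}, K=[subL(2)]>
→ final value 3

Answer: 3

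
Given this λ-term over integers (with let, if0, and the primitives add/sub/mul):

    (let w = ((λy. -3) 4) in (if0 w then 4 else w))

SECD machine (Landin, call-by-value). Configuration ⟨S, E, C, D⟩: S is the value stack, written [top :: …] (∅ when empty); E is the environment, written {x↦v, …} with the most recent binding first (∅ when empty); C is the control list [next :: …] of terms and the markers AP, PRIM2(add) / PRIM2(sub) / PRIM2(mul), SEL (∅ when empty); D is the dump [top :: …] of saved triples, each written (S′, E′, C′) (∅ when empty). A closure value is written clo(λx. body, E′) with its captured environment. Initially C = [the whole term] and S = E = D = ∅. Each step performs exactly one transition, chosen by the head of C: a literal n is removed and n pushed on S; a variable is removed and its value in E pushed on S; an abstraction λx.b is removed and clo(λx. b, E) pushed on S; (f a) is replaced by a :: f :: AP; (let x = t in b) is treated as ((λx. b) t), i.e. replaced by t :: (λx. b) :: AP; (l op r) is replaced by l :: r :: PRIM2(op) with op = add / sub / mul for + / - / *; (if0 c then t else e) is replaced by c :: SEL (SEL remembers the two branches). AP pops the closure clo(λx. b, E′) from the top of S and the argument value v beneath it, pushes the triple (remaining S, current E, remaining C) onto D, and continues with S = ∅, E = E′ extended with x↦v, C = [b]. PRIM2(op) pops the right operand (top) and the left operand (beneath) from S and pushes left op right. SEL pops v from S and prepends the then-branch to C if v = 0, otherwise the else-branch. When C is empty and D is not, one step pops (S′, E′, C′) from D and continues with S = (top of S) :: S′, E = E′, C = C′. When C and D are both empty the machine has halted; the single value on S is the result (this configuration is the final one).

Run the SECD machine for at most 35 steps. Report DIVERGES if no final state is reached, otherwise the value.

[0] [S=∅ | E=∅ | C=[(let w = ((λy. -3) 4) in (if0 w then 4 else w))] | D=∅]
[1] [S=∅ | E=∅ | C=[((λy. -3) 4) :: (λw. (if0 w then 4 else w)) :: AP] | D=∅]
[2] [S=∅ | E=∅ | C=[4 :: (λy. -3) :: AP :: (λw. (if0 w then 4 else w)) :: AP] | D=∅]
[3] [S=[4] | E=∅ | C=[(λy. -3) :: AP :: (λw. (if0 w then 4 else w)) :: AP] | D=∅]
[4] [S=[clo(λy. -3, ∅) :: 4] | E=∅ | C=[AP :: (λw. (if0 w then 4 else w)) :: AP] | D=∅]
[5] [S=∅ | E={y↦4} | C=[-3] | D=[(∅, ∅, [(λw. (if0 w then 4 else w)) :: AP])]]
[6] [S=[-3] | E={y↦4} | C=∅ | D=[(∅, ∅, [(λw. (if0 w then 4 else w)) :: AP])]]
[7] [S=[-3] | E=∅ | C=[(λw. (if0 w then 4 else w)) :: AP] | D=∅]
[8] [S=[clo(λw. (if0 w then 4 else w), ∅) :: -3] | E=∅ | C=[AP] | D=∅]
[9] [S=∅ | E={w↦-3} | C=[(if0 w then 4 else w)] | D=[(∅, ∅, ∅)]]
[10] [S=∅ | E={w↦-3} | C=[w :: SEL] | D=[(∅, ∅, ∅)]]
[11] [S=[-3] | E={w↦-3} | C=[SEL] | D=[(∅, ∅, ∅)]]
[12] [S=∅ | E={w↦-3} | C=[w] | D=[(∅, ∅, ∅)]]
[13] [S=[-3] | E={w↦-3} | C=∅ | D=[(∅, ∅, ∅)]]
[14] [S=[-3] | E=∅ | C=∅ | D=∅]
→ final value -3

Answer: -3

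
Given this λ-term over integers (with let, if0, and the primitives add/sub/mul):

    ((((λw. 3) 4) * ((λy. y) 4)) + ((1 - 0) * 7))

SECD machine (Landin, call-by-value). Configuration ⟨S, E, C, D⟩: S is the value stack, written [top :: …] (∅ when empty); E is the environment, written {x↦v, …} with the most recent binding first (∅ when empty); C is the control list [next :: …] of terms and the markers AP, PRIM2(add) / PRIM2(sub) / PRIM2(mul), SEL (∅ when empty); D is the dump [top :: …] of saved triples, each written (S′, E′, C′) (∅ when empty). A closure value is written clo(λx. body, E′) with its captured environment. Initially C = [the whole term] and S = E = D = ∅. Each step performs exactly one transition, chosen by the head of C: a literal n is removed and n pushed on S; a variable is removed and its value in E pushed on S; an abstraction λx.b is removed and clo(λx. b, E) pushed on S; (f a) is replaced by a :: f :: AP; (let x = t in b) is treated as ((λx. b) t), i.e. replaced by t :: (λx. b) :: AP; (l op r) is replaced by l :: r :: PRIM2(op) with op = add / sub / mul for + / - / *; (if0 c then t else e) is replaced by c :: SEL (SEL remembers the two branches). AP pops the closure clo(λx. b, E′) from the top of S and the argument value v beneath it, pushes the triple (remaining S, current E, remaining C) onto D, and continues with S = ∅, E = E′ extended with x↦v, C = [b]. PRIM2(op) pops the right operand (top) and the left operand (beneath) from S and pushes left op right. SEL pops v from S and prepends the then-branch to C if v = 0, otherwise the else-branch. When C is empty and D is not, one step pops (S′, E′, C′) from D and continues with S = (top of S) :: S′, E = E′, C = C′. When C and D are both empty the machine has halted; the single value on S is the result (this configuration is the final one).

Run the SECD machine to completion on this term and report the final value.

[0] <S=∅, E=∅, C=[((((λw. 3) 4) * ((λy. y) 4)) + ((1 - 0) * 7))], D=∅>
[1] <S=∅, E=∅, C=[(((λw. 3) 4) * ((λy. y) 4)) :: ((1 - 0) * 7) :: PRIM2(add)], D=∅>
[2] <S=∅, E=∅, C=[((λw. 3) 4) :: ((λy. y) 4) :: PRIM2(mul) :: ((1 - 0) * 7) :: PRIM2(add)], D=∅>
[3] <S=∅, E=∅, C=[4 :: (λw. 3) :: AP :: ((λy. y) 4) :: PRIM2(mul) :: ((1 - 0) * 7) :: PRIM2(add)], D=∅>
[4] <S=[4], E=∅, C=[(λw. 3) :: AP :: ((λy. y) 4) :: PRIM2(mul) :: ((1 - 0) * 7) :: PRIM2(add)], D=∅>
[5] <S=[clo(λw. 3, ∅) :: 4], E=∅, C=[AP :: ((λy. y) 4) :: PRIM2(mul) :: ((1 - 0) * 7) :: PRIM2(add)], D=∅>
[6] <S=∅, E={w↦4}, C=[3], D=[(∅, ∅, [((λy. y) 4) :: PRIM2(mul) :: ((1 - 0) * 7) :: PRIM2(add)])]>
[7] <S=[3], E={w↦4}, C=∅, D=[(∅, ∅, [((λy. y) 4) :: PRIM2(mul) :: ((1 - 0) * 7) :: PRIM2(add)])]>
[8] <S=[3], E=∅, C=[((λy. y) 4) :: PRIM2(mul) :: ((1 - 0) * 7) :: PRIM2(add)], D=∅>
[9] <S=[3], E=∅, C=[4 :: (λy. y) :: AP :: PRIM2(mul) :: ((1 - 0) * 7) :: PRIM2(add)], D=∅>
[10] <S=[4 :: 3], E=∅, C=[(λy. y) :: AP :: PRIM2(mul) :: ((1 - 0) * 7) :: PRIM2(add)], D=∅>
[11] <S=[clo(λy. y, ∅) :: 4 :: 3], E=∅, C=[AP :: PRIM2(mul) :: ((1 - 0) * 7) :: PRIM2(add)], D=∅>
[12] <S=∅, E={y↦4}, C=[y], D=[([3], ∅, [PRIM2(mul) :: ((1 - 0) * 7) :: PRIM2(add)])]>
[13] <S=[4], E={y↦4}, C=∅, D=[([3], ∅, [PRIM2(mul) :: ((1 - 0) * 7) :: PRIM2(add)])]>
[14] <S=[4 :: 3], E=∅, C=[PRIM2(mul) :: ((1 - 0) * 7) :: PRIM2(add)], D=∅>
[15] <S=[12], E=∅, C=[((1 - 0) * 7) :: PRIM2(add)], D=∅>
[16] <S=[12], E=∅, C=[(1 - 0) :: 7 :: PRIM2(mul) :: PRIM2(add)], D=∅>
[17] <S=[12], E=∅, C=[1 :: 0 :: PRIM2(sub) :: 7 :: PRIM2(mul) :: PRIM2(add)], D=∅>
[18] <S=[1 :: 12], E=∅, C=[0 :: PRIM2(sub) :: 7 :: PRIM2(mul) :: PRIM2(add)], D=∅>
[19] <S=[0 :: 1 :: 12], E=∅, C=[PRIM2(sub) :: 7 :: PRIM2(mul) :: PRIM2(add)], D=∅>
[20] <S=[1 :: 12], E=∅, C=[7 :: PRIM2(mul) :: PRIM2(add)], D=∅>
[21] <S=[7 :: 1 :: 12], E=∅, C=[PRIM2(mul) :: PRIM2(add)], D=∅>
[22] <S=[7 :: 12], E=∅, C=[PRIM2(add)], D=∅>
[23] <S=[19], E=∅, C=∅, D=∅>
→ final value 19

Answer: 19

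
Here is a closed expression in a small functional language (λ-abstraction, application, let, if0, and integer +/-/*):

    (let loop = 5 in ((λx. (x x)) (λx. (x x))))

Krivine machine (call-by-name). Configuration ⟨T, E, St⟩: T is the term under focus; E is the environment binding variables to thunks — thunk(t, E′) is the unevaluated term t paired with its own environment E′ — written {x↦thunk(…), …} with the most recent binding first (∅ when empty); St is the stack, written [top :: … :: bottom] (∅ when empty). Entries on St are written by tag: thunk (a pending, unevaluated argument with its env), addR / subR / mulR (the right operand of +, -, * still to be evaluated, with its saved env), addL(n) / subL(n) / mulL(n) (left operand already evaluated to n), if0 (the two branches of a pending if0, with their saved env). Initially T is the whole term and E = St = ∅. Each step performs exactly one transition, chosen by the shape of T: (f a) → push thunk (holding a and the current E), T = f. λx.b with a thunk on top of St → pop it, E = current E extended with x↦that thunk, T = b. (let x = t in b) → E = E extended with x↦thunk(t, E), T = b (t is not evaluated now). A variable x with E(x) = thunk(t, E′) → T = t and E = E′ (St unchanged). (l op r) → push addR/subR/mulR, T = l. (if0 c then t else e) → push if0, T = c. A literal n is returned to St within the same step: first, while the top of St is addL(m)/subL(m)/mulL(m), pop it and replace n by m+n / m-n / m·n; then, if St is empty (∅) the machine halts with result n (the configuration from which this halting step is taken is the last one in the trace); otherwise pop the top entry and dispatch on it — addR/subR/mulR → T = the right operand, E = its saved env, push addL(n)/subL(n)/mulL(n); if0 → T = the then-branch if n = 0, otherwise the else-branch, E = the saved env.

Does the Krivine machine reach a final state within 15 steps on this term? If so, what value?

Answer: DIVERGES (no final state within 15 steps)

Machine steps:
0. [T=(let loop = 5 in ((λx. (x x)) (λx. (x x)))) | E=∅ | St=∅]
1. [T=((λx. (x x)) (λx. (x x))) | E={loop↦thunk(5, ∅)} | St=∅]
2. [T=(λx. (x x)) | E={loop↦thunk(5, ∅)} | St=[thunk]]
3. [T=(x x) | E={x↦thunk((λx. (x x)), {loop↦thunk(5, ∅)}), loop↦thunk(5, ∅)} | St=∅]
4. [T=x | E={x↦thunk((λx. (x x)), {loop↦thunk(5, ∅)}), loop↦thunk(5, ∅)} | St=[thunk]]
5. [T=(λx. (x x)) | E={loop↦thunk(5, ∅)} | St=[thunk]]
6. [T=(x x) | E={x↦thunk(x, {x↦thunk((λx. (x x)), {loop↦thunk(5, ∅)}), loop↦thunk(5, ∅)}), loop↦thunk(5, ∅)} | St=∅]
7. [T=x | E={x↦thunk(x, {x↦thunk((λx. (x x)), {loop↦thunk(5, ∅)}), loop↦thunk(5, ∅)}), loop↦thunk(5, ∅)} | St=[thunk]]
8. [T=x | E={x↦thunk((λx. (x x)), {loop↦thunk(5, ∅)}), loop↦thunk(5, ∅)} | St=[thunk]]
9. [T=(λx. (x x)) | E={loop↦thunk(5, ∅)} | St=[thunk]]
10. [T=(x x) | E={x↦thunk(x, {x↦thunk(x, {x↦thunk((λx. (x x)), {loop↦thunk(5, ∅)}), loop↦thunk(5, ∅)}), loop↦thunk(5, ∅)}), loop↦thunk(5, ∅)} | St=∅]
11. [T=x | E={x↦thunk(x, {x↦thunk(x, {x↦thunk((λx. (x x)), {loop↦thunk(5, ∅)}), loop↦thunk(5, ∅)}), loop↦thunk(5, ∅)}), loop↦thunk(5, ∅)} | St=[thunk]]
12. [T=x | E={x↦thunk(x, {x↦thunk((λx. (x x)), {loop↦thunk(5, ∅)}), loop↦thunk(5, ∅)}), loop↦thunk(5, ∅)} | St=[thunk]]
13. [T=x | E={x↦thunk((λx. (x x)), {loop↦thunk(5, ∅)}), loop↦thunk(5, ∅)} | St=[thunk]]
14. [T=(λx. (x x)) | E={loop↦thunk(5, ∅)} | St=[thunk]]
15. [T=(x x) | E={x↦thunk(x, {x↦thunk(x, {x↦thunk(x, {x↦thunk((λx. (x x)), {loop↦thunk(5, ∅)}), loop↦thunk(5, ∅)}), loop↦thunk(5, ∅)}), loop↦thunk(5, ∅)}), loop↦thunk(5, ∅)} | St=∅]
→ 15 transitions taken and the configuration is still not final: no result within 15 steps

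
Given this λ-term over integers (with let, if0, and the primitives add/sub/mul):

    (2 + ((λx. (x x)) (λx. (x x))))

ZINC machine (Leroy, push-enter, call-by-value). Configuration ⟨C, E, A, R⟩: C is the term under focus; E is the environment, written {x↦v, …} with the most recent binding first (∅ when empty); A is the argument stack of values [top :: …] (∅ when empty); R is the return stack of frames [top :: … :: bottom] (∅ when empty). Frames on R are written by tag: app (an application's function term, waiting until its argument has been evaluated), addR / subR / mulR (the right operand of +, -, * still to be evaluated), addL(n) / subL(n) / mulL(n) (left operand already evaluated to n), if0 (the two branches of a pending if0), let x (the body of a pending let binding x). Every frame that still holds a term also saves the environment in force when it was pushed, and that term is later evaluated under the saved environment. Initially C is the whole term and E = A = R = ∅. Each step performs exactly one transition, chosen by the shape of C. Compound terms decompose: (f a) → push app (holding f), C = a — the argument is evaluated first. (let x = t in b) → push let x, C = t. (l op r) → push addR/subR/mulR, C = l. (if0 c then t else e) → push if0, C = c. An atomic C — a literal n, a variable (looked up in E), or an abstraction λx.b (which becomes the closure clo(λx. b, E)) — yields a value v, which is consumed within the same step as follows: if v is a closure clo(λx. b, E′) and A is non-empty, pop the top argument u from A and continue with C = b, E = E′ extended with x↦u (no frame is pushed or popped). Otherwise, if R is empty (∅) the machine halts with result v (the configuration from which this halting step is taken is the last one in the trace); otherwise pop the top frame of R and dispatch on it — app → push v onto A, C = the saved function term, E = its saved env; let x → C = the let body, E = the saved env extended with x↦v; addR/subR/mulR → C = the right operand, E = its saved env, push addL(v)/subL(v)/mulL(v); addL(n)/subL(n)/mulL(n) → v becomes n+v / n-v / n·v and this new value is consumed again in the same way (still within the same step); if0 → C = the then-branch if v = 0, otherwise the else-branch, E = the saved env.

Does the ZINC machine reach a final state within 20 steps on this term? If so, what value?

step 0: <C=(2 + ((λx. (x x)) (λx. (x x)))), E=∅, A=∅, R=∅>
step 1: <C=2, E=∅, A=∅, R=[addR]>
step 2: <C=((λx. (x x)) (λx. (x x))), E=∅, A=∅, R=[addL(2)]>
step 3: <C=(λx. (x x)), E=∅, A=∅, R=[app :: addL(2)]>
step 4: <C=(λx. (x x)), E=∅, A=[clo(λx. (x x), ∅)], R=[addL(2)]>
step 5: <C=(x x), E={x↦clo(λx. (x x), ∅)}, A=∅, R=[addL(2)]>
step 6: <C=x, E={x↦clo(λx. (x x), ∅)}, A=∅, R=[app :: addL(2)]>
step 7: <C=x, E={x↦clo(λx. (x x), ∅)}, A=[clo(λx. (x x), ∅)], R=[addL(2)]>
… configuration repeats with period 3 (steps 5–7 recur indefinitely) …

Answer: DIVERGES (no final state within 20 steps)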